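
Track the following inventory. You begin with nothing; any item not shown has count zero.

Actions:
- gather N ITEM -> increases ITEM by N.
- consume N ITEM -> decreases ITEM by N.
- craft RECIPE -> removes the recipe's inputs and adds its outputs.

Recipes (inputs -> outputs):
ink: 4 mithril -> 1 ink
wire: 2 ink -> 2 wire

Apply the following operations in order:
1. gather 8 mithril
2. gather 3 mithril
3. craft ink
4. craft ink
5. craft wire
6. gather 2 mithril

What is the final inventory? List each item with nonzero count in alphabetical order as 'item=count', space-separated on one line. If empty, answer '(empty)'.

Answer: mithril=5 wire=2

Derivation:
After 1 (gather 8 mithril): mithril=8
After 2 (gather 3 mithril): mithril=11
After 3 (craft ink): ink=1 mithril=7
After 4 (craft ink): ink=2 mithril=3
After 5 (craft wire): mithril=3 wire=2
After 6 (gather 2 mithril): mithril=5 wire=2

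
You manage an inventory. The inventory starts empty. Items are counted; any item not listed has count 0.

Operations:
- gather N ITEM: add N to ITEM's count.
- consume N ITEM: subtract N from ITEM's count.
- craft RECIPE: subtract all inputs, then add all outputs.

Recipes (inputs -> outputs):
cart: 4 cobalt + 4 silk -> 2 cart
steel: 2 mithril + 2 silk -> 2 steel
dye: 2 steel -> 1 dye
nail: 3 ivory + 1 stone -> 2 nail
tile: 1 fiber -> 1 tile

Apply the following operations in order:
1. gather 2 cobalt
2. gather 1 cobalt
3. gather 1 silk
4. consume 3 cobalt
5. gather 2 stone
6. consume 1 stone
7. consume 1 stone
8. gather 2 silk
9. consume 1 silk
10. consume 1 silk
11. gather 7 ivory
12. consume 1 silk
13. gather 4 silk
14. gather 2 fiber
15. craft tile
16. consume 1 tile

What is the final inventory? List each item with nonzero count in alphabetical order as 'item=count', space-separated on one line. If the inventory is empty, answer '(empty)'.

Answer: fiber=1 ivory=7 silk=4

Derivation:
After 1 (gather 2 cobalt): cobalt=2
After 2 (gather 1 cobalt): cobalt=3
After 3 (gather 1 silk): cobalt=3 silk=1
After 4 (consume 3 cobalt): silk=1
After 5 (gather 2 stone): silk=1 stone=2
After 6 (consume 1 stone): silk=1 stone=1
After 7 (consume 1 stone): silk=1
After 8 (gather 2 silk): silk=3
After 9 (consume 1 silk): silk=2
After 10 (consume 1 silk): silk=1
After 11 (gather 7 ivory): ivory=7 silk=1
After 12 (consume 1 silk): ivory=7
After 13 (gather 4 silk): ivory=7 silk=4
After 14 (gather 2 fiber): fiber=2 ivory=7 silk=4
After 15 (craft tile): fiber=1 ivory=7 silk=4 tile=1
After 16 (consume 1 tile): fiber=1 ivory=7 silk=4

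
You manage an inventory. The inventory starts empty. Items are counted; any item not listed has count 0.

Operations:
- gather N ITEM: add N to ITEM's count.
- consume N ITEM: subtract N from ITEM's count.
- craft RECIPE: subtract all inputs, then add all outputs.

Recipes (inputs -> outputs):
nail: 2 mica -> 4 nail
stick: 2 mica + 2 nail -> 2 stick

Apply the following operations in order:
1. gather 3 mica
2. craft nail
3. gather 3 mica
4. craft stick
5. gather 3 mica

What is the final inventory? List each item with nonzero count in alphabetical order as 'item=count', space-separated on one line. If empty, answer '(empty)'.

Answer: mica=5 nail=2 stick=2

Derivation:
After 1 (gather 3 mica): mica=3
After 2 (craft nail): mica=1 nail=4
After 3 (gather 3 mica): mica=4 nail=4
After 4 (craft stick): mica=2 nail=2 stick=2
After 5 (gather 3 mica): mica=5 nail=2 stick=2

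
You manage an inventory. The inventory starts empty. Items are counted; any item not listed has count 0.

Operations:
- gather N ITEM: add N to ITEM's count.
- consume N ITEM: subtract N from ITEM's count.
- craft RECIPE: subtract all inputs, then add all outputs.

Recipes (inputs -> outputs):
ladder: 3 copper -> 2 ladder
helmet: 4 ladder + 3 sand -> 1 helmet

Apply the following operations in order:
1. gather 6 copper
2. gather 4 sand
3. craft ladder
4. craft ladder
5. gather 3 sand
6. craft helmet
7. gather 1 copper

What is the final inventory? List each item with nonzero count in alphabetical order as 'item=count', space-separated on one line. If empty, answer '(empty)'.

Answer: copper=1 helmet=1 sand=4

Derivation:
After 1 (gather 6 copper): copper=6
After 2 (gather 4 sand): copper=6 sand=4
After 3 (craft ladder): copper=3 ladder=2 sand=4
After 4 (craft ladder): ladder=4 sand=4
After 5 (gather 3 sand): ladder=4 sand=7
After 6 (craft helmet): helmet=1 sand=4
After 7 (gather 1 copper): copper=1 helmet=1 sand=4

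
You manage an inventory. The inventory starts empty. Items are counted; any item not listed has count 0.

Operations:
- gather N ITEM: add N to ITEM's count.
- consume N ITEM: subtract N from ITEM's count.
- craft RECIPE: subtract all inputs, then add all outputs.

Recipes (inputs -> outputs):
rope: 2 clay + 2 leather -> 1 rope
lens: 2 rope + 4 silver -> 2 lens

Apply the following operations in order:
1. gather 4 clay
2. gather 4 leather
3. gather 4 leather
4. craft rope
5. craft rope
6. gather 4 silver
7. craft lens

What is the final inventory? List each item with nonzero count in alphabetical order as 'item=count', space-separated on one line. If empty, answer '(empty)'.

Answer: leather=4 lens=2

Derivation:
After 1 (gather 4 clay): clay=4
After 2 (gather 4 leather): clay=4 leather=4
After 3 (gather 4 leather): clay=4 leather=8
After 4 (craft rope): clay=2 leather=6 rope=1
After 5 (craft rope): leather=4 rope=2
After 6 (gather 4 silver): leather=4 rope=2 silver=4
After 7 (craft lens): leather=4 lens=2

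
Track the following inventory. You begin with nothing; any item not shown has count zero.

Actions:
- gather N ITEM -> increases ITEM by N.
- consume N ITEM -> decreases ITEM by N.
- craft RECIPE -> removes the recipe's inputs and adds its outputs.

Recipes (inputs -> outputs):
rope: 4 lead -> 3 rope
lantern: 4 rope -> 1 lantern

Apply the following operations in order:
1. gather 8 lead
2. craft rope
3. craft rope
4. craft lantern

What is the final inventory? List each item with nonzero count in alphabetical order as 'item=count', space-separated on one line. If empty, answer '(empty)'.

After 1 (gather 8 lead): lead=8
After 2 (craft rope): lead=4 rope=3
After 3 (craft rope): rope=6
After 4 (craft lantern): lantern=1 rope=2

Answer: lantern=1 rope=2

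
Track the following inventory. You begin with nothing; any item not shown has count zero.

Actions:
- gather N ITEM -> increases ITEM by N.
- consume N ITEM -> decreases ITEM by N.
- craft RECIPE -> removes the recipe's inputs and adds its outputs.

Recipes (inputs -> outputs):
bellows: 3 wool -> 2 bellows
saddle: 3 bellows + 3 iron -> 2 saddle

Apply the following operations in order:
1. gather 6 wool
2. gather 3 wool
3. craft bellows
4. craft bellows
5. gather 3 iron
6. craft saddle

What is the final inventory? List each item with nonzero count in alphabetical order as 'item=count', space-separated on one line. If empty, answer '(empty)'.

After 1 (gather 6 wool): wool=6
After 2 (gather 3 wool): wool=9
After 3 (craft bellows): bellows=2 wool=6
After 4 (craft bellows): bellows=4 wool=3
After 5 (gather 3 iron): bellows=4 iron=3 wool=3
After 6 (craft saddle): bellows=1 saddle=2 wool=3

Answer: bellows=1 saddle=2 wool=3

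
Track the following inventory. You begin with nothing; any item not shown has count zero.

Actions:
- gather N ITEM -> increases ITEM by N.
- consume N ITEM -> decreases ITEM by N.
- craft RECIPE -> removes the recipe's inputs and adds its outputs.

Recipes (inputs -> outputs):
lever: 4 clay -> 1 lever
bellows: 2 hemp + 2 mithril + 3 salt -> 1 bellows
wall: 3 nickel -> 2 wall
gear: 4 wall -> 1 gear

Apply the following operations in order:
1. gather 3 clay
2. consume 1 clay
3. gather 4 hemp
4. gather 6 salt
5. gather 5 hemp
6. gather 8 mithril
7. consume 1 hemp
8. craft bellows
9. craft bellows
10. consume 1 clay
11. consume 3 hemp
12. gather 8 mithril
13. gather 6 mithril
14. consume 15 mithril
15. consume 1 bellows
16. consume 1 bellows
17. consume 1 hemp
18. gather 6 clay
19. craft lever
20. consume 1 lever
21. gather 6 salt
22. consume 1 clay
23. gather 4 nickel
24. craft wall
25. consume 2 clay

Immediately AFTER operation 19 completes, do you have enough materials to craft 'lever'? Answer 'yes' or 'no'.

After 1 (gather 3 clay): clay=3
After 2 (consume 1 clay): clay=2
After 3 (gather 4 hemp): clay=2 hemp=4
After 4 (gather 6 salt): clay=2 hemp=4 salt=6
After 5 (gather 5 hemp): clay=2 hemp=9 salt=6
After 6 (gather 8 mithril): clay=2 hemp=9 mithril=8 salt=6
After 7 (consume 1 hemp): clay=2 hemp=8 mithril=8 salt=6
After 8 (craft bellows): bellows=1 clay=2 hemp=6 mithril=6 salt=3
After 9 (craft bellows): bellows=2 clay=2 hemp=4 mithril=4
After 10 (consume 1 clay): bellows=2 clay=1 hemp=4 mithril=4
After 11 (consume 3 hemp): bellows=2 clay=1 hemp=1 mithril=4
After 12 (gather 8 mithril): bellows=2 clay=1 hemp=1 mithril=12
After 13 (gather 6 mithril): bellows=2 clay=1 hemp=1 mithril=18
After 14 (consume 15 mithril): bellows=2 clay=1 hemp=1 mithril=3
After 15 (consume 1 bellows): bellows=1 clay=1 hemp=1 mithril=3
After 16 (consume 1 bellows): clay=1 hemp=1 mithril=3
After 17 (consume 1 hemp): clay=1 mithril=3
After 18 (gather 6 clay): clay=7 mithril=3
After 19 (craft lever): clay=3 lever=1 mithril=3

Answer: no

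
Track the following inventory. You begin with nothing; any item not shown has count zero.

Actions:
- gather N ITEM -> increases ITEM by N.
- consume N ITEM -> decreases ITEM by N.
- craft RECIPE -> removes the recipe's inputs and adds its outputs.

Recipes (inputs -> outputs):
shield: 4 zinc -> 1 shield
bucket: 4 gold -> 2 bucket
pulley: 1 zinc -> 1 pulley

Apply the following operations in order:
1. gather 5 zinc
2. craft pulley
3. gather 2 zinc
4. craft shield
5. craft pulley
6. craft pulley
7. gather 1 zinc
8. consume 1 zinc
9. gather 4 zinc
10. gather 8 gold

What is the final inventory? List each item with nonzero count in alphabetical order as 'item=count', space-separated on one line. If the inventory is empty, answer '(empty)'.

After 1 (gather 5 zinc): zinc=5
After 2 (craft pulley): pulley=1 zinc=4
After 3 (gather 2 zinc): pulley=1 zinc=6
After 4 (craft shield): pulley=1 shield=1 zinc=2
After 5 (craft pulley): pulley=2 shield=1 zinc=1
After 6 (craft pulley): pulley=3 shield=1
After 7 (gather 1 zinc): pulley=3 shield=1 zinc=1
After 8 (consume 1 zinc): pulley=3 shield=1
After 9 (gather 4 zinc): pulley=3 shield=1 zinc=4
After 10 (gather 8 gold): gold=8 pulley=3 shield=1 zinc=4

Answer: gold=8 pulley=3 shield=1 zinc=4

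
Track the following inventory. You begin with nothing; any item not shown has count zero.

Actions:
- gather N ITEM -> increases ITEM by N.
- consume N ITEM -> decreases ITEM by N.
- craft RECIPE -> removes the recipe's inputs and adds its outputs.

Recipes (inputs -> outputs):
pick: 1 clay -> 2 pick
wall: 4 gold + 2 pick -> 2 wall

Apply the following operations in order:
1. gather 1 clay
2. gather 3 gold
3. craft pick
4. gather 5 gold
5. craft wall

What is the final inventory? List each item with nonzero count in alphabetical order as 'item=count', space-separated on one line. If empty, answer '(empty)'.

After 1 (gather 1 clay): clay=1
After 2 (gather 3 gold): clay=1 gold=3
After 3 (craft pick): gold=3 pick=2
After 4 (gather 5 gold): gold=8 pick=2
After 5 (craft wall): gold=4 wall=2

Answer: gold=4 wall=2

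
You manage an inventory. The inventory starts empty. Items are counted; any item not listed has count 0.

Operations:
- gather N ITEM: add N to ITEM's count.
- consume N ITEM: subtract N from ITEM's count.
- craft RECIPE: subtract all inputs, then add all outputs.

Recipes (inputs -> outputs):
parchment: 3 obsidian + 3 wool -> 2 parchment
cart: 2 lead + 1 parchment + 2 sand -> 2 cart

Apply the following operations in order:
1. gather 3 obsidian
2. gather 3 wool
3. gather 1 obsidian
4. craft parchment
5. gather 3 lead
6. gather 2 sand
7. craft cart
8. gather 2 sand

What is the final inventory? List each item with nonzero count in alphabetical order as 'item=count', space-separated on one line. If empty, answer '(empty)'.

Answer: cart=2 lead=1 obsidian=1 parchment=1 sand=2

Derivation:
After 1 (gather 3 obsidian): obsidian=3
After 2 (gather 3 wool): obsidian=3 wool=3
After 3 (gather 1 obsidian): obsidian=4 wool=3
After 4 (craft parchment): obsidian=1 parchment=2
After 5 (gather 3 lead): lead=3 obsidian=1 parchment=2
After 6 (gather 2 sand): lead=3 obsidian=1 parchment=2 sand=2
After 7 (craft cart): cart=2 lead=1 obsidian=1 parchment=1
After 8 (gather 2 sand): cart=2 lead=1 obsidian=1 parchment=1 sand=2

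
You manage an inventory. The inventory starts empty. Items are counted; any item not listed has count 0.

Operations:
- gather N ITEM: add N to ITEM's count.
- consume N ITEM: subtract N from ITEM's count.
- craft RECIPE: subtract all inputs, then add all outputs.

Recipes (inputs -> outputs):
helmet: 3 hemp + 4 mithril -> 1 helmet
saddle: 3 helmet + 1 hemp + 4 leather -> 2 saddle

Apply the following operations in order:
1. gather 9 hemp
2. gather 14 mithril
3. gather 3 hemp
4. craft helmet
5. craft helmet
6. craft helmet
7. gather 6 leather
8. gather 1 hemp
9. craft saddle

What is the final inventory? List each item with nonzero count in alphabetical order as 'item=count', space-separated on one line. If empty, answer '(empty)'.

After 1 (gather 9 hemp): hemp=9
After 2 (gather 14 mithril): hemp=9 mithril=14
After 3 (gather 3 hemp): hemp=12 mithril=14
After 4 (craft helmet): helmet=1 hemp=9 mithril=10
After 5 (craft helmet): helmet=2 hemp=6 mithril=6
After 6 (craft helmet): helmet=3 hemp=3 mithril=2
After 7 (gather 6 leather): helmet=3 hemp=3 leather=6 mithril=2
After 8 (gather 1 hemp): helmet=3 hemp=4 leather=6 mithril=2
After 9 (craft saddle): hemp=3 leather=2 mithril=2 saddle=2

Answer: hemp=3 leather=2 mithril=2 saddle=2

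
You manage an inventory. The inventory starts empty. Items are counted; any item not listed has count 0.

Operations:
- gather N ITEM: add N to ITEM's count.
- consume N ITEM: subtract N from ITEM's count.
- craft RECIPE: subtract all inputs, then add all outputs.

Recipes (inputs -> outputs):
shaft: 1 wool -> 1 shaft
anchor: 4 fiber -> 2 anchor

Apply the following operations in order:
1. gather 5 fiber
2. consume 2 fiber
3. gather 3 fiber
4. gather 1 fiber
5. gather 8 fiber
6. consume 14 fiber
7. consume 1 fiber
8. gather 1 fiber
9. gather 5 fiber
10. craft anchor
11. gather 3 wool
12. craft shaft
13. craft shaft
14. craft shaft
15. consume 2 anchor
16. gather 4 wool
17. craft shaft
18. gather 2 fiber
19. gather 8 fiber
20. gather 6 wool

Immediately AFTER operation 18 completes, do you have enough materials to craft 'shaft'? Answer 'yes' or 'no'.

After 1 (gather 5 fiber): fiber=5
After 2 (consume 2 fiber): fiber=3
After 3 (gather 3 fiber): fiber=6
After 4 (gather 1 fiber): fiber=7
After 5 (gather 8 fiber): fiber=15
After 6 (consume 14 fiber): fiber=1
After 7 (consume 1 fiber): (empty)
After 8 (gather 1 fiber): fiber=1
After 9 (gather 5 fiber): fiber=6
After 10 (craft anchor): anchor=2 fiber=2
After 11 (gather 3 wool): anchor=2 fiber=2 wool=3
After 12 (craft shaft): anchor=2 fiber=2 shaft=1 wool=2
After 13 (craft shaft): anchor=2 fiber=2 shaft=2 wool=1
After 14 (craft shaft): anchor=2 fiber=2 shaft=3
After 15 (consume 2 anchor): fiber=2 shaft=3
After 16 (gather 4 wool): fiber=2 shaft=3 wool=4
After 17 (craft shaft): fiber=2 shaft=4 wool=3
After 18 (gather 2 fiber): fiber=4 shaft=4 wool=3

Answer: yes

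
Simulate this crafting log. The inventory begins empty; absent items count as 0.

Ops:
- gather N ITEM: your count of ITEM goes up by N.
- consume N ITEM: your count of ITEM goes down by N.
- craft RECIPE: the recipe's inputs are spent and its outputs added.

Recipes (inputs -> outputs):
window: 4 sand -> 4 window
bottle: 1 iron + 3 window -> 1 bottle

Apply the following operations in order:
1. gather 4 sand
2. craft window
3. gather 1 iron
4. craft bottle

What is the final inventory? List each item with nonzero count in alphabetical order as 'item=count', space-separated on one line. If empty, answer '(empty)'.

After 1 (gather 4 sand): sand=4
After 2 (craft window): window=4
After 3 (gather 1 iron): iron=1 window=4
After 4 (craft bottle): bottle=1 window=1

Answer: bottle=1 window=1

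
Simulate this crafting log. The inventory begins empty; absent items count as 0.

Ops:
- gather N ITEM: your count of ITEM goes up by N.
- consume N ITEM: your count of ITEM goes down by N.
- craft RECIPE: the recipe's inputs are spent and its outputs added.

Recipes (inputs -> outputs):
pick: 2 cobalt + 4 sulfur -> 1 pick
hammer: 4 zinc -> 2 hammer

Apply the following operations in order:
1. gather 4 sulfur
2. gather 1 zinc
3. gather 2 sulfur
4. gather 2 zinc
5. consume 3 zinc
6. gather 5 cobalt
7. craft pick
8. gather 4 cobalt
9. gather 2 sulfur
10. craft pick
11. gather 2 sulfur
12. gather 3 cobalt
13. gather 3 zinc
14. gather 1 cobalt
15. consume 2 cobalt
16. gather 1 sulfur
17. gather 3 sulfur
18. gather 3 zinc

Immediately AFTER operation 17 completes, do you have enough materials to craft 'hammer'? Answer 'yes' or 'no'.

After 1 (gather 4 sulfur): sulfur=4
After 2 (gather 1 zinc): sulfur=4 zinc=1
After 3 (gather 2 sulfur): sulfur=6 zinc=1
After 4 (gather 2 zinc): sulfur=6 zinc=3
After 5 (consume 3 zinc): sulfur=6
After 6 (gather 5 cobalt): cobalt=5 sulfur=6
After 7 (craft pick): cobalt=3 pick=1 sulfur=2
After 8 (gather 4 cobalt): cobalt=7 pick=1 sulfur=2
After 9 (gather 2 sulfur): cobalt=7 pick=1 sulfur=4
After 10 (craft pick): cobalt=5 pick=2
After 11 (gather 2 sulfur): cobalt=5 pick=2 sulfur=2
After 12 (gather 3 cobalt): cobalt=8 pick=2 sulfur=2
After 13 (gather 3 zinc): cobalt=8 pick=2 sulfur=2 zinc=3
After 14 (gather 1 cobalt): cobalt=9 pick=2 sulfur=2 zinc=3
After 15 (consume 2 cobalt): cobalt=7 pick=2 sulfur=2 zinc=3
After 16 (gather 1 sulfur): cobalt=7 pick=2 sulfur=3 zinc=3
After 17 (gather 3 sulfur): cobalt=7 pick=2 sulfur=6 zinc=3

Answer: no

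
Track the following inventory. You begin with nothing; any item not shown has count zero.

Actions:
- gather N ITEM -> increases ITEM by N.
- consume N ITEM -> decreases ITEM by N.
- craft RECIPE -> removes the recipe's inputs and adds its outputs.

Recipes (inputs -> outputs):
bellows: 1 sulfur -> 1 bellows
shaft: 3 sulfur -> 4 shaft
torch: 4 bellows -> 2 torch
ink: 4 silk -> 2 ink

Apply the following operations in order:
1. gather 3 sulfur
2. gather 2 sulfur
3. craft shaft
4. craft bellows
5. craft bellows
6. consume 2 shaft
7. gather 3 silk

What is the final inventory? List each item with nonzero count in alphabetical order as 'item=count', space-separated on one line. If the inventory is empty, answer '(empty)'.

After 1 (gather 3 sulfur): sulfur=3
After 2 (gather 2 sulfur): sulfur=5
After 3 (craft shaft): shaft=4 sulfur=2
After 4 (craft bellows): bellows=1 shaft=4 sulfur=1
After 5 (craft bellows): bellows=2 shaft=4
After 6 (consume 2 shaft): bellows=2 shaft=2
After 7 (gather 3 silk): bellows=2 shaft=2 silk=3

Answer: bellows=2 shaft=2 silk=3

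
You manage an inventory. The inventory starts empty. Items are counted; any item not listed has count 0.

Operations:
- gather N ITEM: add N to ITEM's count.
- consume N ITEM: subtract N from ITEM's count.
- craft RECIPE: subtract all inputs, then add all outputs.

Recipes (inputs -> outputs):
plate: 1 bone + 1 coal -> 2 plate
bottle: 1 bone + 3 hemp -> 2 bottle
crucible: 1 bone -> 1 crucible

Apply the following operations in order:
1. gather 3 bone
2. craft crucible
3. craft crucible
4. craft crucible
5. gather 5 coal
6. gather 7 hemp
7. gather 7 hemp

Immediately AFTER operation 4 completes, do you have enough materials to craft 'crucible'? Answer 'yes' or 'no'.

After 1 (gather 3 bone): bone=3
After 2 (craft crucible): bone=2 crucible=1
After 3 (craft crucible): bone=1 crucible=2
After 4 (craft crucible): crucible=3

Answer: no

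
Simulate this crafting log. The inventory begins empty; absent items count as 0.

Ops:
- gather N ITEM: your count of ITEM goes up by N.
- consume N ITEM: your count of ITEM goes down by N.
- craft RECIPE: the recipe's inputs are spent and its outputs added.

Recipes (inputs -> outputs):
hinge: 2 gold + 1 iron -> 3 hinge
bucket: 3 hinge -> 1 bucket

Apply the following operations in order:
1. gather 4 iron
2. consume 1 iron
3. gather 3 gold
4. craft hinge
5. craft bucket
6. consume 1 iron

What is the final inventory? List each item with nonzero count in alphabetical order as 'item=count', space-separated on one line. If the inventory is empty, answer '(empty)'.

Answer: bucket=1 gold=1 iron=1

Derivation:
After 1 (gather 4 iron): iron=4
After 2 (consume 1 iron): iron=3
After 3 (gather 3 gold): gold=3 iron=3
After 4 (craft hinge): gold=1 hinge=3 iron=2
After 5 (craft bucket): bucket=1 gold=1 iron=2
After 6 (consume 1 iron): bucket=1 gold=1 iron=1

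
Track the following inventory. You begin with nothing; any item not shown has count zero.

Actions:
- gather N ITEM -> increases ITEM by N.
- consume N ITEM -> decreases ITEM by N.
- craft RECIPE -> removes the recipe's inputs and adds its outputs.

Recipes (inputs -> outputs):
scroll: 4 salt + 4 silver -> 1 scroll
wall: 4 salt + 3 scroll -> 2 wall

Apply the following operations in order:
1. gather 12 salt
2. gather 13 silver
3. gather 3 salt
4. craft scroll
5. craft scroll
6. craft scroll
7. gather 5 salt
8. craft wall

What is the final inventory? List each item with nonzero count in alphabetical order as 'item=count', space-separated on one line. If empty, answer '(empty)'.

Answer: salt=4 silver=1 wall=2

Derivation:
After 1 (gather 12 salt): salt=12
After 2 (gather 13 silver): salt=12 silver=13
After 3 (gather 3 salt): salt=15 silver=13
After 4 (craft scroll): salt=11 scroll=1 silver=9
After 5 (craft scroll): salt=7 scroll=2 silver=5
After 6 (craft scroll): salt=3 scroll=3 silver=1
After 7 (gather 5 salt): salt=8 scroll=3 silver=1
After 8 (craft wall): salt=4 silver=1 wall=2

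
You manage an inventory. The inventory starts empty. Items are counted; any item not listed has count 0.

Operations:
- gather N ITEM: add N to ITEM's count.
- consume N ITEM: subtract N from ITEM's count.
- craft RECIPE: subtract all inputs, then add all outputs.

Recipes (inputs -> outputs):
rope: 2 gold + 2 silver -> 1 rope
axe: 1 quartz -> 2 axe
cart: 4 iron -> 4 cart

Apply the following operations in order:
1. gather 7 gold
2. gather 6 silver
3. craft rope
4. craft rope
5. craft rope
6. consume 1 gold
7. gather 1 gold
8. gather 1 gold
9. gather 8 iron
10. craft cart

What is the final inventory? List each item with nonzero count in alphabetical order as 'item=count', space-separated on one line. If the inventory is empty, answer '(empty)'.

After 1 (gather 7 gold): gold=7
After 2 (gather 6 silver): gold=7 silver=6
After 3 (craft rope): gold=5 rope=1 silver=4
After 4 (craft rope): gold=3 rope=2 silver=2
After 5 (craft rope): gold=1 rope=3
After 6 (consume 1 gold): rope=3
After 7 (gather 1 gold): gold=1 rope=3
After 8 (gather 1 gold): gold=2 rope=3
After 9 (gather 8 iron): gold=2 iron=8 rope=3
After 10 (craft cart): cart=4 gold=2 iron=4 rope=3

Answer: cart=4 gold=2 iron=4 rope=3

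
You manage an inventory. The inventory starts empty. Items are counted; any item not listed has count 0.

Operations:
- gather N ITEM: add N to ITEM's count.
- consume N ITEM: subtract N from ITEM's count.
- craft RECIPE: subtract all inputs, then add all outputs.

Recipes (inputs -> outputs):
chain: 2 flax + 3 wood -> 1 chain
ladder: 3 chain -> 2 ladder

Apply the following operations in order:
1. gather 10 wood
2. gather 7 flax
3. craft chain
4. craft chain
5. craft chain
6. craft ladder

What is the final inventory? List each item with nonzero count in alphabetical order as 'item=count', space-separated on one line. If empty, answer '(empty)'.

After 1 (gather 10 wood): wood=10
After 2 (gather 7 flax): flax=7 wood=10
After 3 (craft chain): chain=1 flax=5 wood=7
After 4 (craft chain): chain=2 flax=3 wood=4
After 5 (craft chain): chain=3 flax=1 wood=1
After 6 (craft ladder): flax=1 ladder=2 wood=1

Answer: flax=1 ladder=2 wood=1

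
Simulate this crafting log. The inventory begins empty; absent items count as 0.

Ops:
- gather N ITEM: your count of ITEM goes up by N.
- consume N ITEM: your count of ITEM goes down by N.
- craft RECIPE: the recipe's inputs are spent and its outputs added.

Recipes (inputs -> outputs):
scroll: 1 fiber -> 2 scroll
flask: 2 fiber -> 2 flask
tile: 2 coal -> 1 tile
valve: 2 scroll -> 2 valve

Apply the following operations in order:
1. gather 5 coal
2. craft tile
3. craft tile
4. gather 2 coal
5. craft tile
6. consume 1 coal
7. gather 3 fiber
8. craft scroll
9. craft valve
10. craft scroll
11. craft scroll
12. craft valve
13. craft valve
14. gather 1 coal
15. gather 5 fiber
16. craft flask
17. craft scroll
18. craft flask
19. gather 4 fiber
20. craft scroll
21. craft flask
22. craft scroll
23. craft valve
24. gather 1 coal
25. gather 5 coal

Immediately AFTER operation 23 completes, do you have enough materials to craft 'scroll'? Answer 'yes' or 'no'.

After 1 (gather 5 coal): coal=5
After 2 (craft tile): coal=3 tile=1
After 3 (craft tile): coal=1 tile=2
After 4 (gather 2 coal): coal=3 tile=2
After 5 (craft tile): coal=1 tile=3
After 6 (consume 1 coal): tile=3
After 7 (gather 3 fiber): fiber=3 tile=3
After 8 (craft scroll): fiber=2 scroll=2 tile=3
After 9 (craft valve): fiber=2 tile=3 valve=2
After 10 (craft scroll): fiber=1 scroll=2 tile=3 valve=2
After 11 (craft scroll): scroll=4 tile=3 valve=2
After 12 (craft valve): scroll=2 tile=3 valve=4
After 13 (craft valve): tile=3 valve=6
After 14 (gather 1 coal): coal=1 tile=3 valve=6
After 15 (gather 5 fiber): coal=1 fiber=5 tile=3 valve=6
After 16 (craft flask): coal=1 fiber=3 flask=2 tile=3 valve=6
After 17 (craft scroll): coal=1 fiber=2 flask=2 scroll=2 tile=3 valve=6
After 18 (craft flask): coal=1 flask=4 scroll=2 tile=3 valve=6
After 19 (gather 4 fiber): coal=1 fiber=4 flask=4 scroll=2 tile=3 valve=6
After 20 (craft scroll): coal=1 fiber=3 flask=4 scroll=4 tile=3 valve=6
After 21 (craft flask): coal=1 fiber=1 flask=6 scroll=4 tile=3 valve=6
After 22 (craft scroll): coal=1 flask=6 scroll=6 tile=3 valve=6
After 23 (craft valve): coal=1 flask=6 scroll=4 tile=3 valve=8

Answer: no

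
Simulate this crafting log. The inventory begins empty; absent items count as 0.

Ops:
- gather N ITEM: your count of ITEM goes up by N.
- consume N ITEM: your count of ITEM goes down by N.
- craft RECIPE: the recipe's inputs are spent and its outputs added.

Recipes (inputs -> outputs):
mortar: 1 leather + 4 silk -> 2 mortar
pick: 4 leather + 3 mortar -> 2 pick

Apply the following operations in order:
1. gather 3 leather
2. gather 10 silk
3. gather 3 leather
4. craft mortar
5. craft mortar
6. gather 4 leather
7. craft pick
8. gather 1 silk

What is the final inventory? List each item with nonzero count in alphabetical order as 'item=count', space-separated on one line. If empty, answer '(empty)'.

Answer: leather=4 mortar=1 pick=2 silk=3

Derivation:
After 1 (gather 3 leather): leather=3
After 2 (gather 10 silk): leather=3 silk=10
After 3 (gather 3 leather): leather=6 silk=10
After 4 (craft mortar): leather=5 mortar=2 silk=6
After 5 (craft mortar): leather=4 mortar=4 silk=2
After 6 (gather 4 leather): leather=8 mortar=4 silk=2
After 7 (craft pick): leather=4 mortar=1 pick=2 silk=2
After 8 (gather 1 silk): leather=4 mortar=1 pick=2 silk=3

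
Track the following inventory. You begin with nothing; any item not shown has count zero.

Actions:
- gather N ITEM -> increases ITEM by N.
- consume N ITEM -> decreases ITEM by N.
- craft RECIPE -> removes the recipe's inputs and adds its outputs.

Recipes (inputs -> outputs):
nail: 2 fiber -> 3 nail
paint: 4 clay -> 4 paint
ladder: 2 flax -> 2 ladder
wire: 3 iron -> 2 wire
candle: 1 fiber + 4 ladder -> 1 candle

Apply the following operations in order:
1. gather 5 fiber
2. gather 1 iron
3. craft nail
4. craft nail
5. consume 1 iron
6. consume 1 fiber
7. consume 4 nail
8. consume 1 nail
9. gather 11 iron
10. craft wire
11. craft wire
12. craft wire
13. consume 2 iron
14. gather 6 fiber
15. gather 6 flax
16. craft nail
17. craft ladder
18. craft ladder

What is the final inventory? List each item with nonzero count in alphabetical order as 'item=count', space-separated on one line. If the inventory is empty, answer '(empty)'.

After 1 (gather 5 fiber): fiber=5
After 2 (gather 1 iron): fiber=5 iron=1
After 3 (craft nail): fiber=3 iron=1 nail=3
After 4 (craft nail): fiber=1 iron=1 nail=6
After 5 (consume 1 iron): fiber=1 nail=6
After 6 (consume 1 fiber): nail=6
After 7 (consume 4 nail): nail=2
After 8 (consume 1 nail): nail=1
After 9 (gather 11 iron): iron=11 nail=1
After 10 (craft wire): iron=8 nail=1 wire=2
After 11 (craft wire): iron=5 nail=1 wire=4
After 12 (craft wire): iron=2 nail=1 wire=6
After 13 (consume 2 iron): nail=1 wire=6
After 14 (gather 6 fiber): fiber=6 nail=1 wire=6
After 15 (gather 6 flax): fiber=6 flax=6 nail=1 wire=6
After 16 (craft nail): fiber=4 flax=6 nail=4 wire=6
After 17 (craft ladder): fiber=4 flax=4 ladder=2 nail=4 wire=6
After 18 (craft ladder): fiber=4 flax=2 ladder=4 nail=4 wire=6

Answer: fiber=4 flax=2 ladder=4 nail=4 wire=6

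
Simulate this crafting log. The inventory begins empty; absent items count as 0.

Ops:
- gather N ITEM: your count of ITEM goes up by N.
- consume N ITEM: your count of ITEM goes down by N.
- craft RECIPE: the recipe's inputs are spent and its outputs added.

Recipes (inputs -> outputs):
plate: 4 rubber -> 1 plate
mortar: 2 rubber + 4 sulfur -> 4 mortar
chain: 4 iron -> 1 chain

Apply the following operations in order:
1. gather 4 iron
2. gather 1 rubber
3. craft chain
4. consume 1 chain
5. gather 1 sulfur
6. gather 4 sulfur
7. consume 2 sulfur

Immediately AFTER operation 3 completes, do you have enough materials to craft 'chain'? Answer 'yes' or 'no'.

Answer: no

Derivation:
After 1 (gather 4 iron): iron=4
After 2 (gather 1 rubber): iron=4 rubber=1
After 3 (craft chain): chain=1 rubber=1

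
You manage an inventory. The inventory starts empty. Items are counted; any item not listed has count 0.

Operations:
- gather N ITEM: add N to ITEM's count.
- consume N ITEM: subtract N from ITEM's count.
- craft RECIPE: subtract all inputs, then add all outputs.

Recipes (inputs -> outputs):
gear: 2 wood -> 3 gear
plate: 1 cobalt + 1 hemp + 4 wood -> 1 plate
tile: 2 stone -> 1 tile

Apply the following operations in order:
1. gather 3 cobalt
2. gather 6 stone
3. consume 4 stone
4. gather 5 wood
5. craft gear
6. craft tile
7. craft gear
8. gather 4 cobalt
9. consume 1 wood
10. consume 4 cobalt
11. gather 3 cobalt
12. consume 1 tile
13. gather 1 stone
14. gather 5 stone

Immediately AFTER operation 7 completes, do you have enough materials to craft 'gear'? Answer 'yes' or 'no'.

Answer: no

Derivation:
After 1 (gather 3 cobalt): cobalt=3
After 2 (gather 6 stone): cobalt=3 stone=6
After 3 (consume 4 stone): cobalt=3 stone=2
After 4 (gather 5 wood): cobalt=3 stone=2 wood=5
After 5 (craft gear): cobalt=3 gear=3 stone=2 wood=3
After 6 (craft tile): cobalt=3 gear=3 tile=1 wood=3
After 7 (craft gear): cobalt=3 gear=6 tile=1 wood=1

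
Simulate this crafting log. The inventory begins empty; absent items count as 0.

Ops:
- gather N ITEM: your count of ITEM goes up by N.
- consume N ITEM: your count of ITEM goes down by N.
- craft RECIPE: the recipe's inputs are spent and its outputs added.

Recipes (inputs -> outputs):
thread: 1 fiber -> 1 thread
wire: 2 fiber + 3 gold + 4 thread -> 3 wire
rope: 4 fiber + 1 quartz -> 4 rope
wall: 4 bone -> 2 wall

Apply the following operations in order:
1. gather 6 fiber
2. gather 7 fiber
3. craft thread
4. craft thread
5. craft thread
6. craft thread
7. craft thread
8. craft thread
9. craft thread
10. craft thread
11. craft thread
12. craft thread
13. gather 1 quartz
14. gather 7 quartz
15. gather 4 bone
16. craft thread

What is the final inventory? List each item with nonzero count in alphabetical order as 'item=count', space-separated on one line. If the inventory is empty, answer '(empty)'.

Answer: bone=4 fiber=2 quartz=8 thread=11

Derivation:
After 1 (gather 6 fiber): fiber=6
After 2 (gather 7 fiber): fiber=13
After 3 (craft thread): fiber=12 thread=1
After 4 (craft thread): fiber=11 thread=2
After 5 (craft thread): fiber=10 thread=3
After 6 (craft thread): fiber=9 thread=4
After 7 (craft thread): fiber=8 thread=5
After 8 (craft thread): fiber=7 thread=6
After 9 (craft thread): fiber=6 thread=7
After 10 (craft thread): fiber=5 thread=8
After 11 (craft thread): fiber=4 thread=9
After 12 (craft thread): fiber=3 thread=10
After 13 (gather 1 quartz): fiber=3 quartz=1 thread=10
After 14 (gather 7 quartz): fiber=3 quartz=8 thread=10
After 15 (gather 4 bone): bone=4 fiber=3 quartz=8 thread=10
After 16 (craft thread): bone=4 fiber=2 quartz=8 thread=11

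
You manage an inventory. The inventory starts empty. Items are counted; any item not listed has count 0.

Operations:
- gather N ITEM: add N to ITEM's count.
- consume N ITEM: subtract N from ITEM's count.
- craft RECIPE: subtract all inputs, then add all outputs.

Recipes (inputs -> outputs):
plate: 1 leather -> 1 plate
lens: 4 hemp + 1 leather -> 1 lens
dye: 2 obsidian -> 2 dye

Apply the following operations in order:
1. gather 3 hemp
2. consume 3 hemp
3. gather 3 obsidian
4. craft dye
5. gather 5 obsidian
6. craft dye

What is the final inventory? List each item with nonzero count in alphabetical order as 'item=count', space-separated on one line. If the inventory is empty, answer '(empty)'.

After 1 (gather 3 hemp): hemp=3
After 2 (consume 3 hemp): (empty)
After 3 (gather 3 obsidian): obsidian=3
After 4 (craft dye): dye=2 obsidian=1
After 5 (gather 5 obsidian): dye=2 obsidian=6
After 6 (craft dye): dye=4 obsidian=4

Answer: dye=4 obsidian=4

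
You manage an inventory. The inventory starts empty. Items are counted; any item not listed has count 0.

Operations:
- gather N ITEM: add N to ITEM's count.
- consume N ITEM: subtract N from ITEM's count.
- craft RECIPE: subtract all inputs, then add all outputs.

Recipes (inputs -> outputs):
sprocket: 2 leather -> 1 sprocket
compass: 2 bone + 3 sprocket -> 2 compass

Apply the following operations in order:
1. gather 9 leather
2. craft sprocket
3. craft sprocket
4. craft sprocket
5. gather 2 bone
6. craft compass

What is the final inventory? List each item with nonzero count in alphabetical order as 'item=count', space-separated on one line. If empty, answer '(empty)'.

Answer: compass=2 leather=3

Derivation:
After 1 (gather 9 leather): leather=9
After 2 (craft sprocket): leather=7 sprocket=1
After 3 (craft sprocket): leather=5 sprocket=2
After 4 (craft sprocket): leather=3 sprocket=3
After 5 (gather 2 bone): bone=2 leather=3 sprocket=3
After 6 (craft compass): compass=2 leather=3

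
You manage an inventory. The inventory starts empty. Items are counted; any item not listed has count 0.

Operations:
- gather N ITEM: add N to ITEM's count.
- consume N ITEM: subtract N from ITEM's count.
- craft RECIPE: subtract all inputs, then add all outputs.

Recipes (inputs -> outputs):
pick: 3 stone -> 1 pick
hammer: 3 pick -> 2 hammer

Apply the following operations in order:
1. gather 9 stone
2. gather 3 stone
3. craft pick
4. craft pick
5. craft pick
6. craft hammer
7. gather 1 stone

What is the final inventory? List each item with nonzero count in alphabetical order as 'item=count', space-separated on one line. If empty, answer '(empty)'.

After 1 (gather 9 stone): stone=9
After 2 (gather 3 stone): stone=12
After 3 (craft pick): pick=1 stone=9
After 4 (craft pick): pick=2 stone=6
After 5 (craft pick): pick=3 stone=3
After 6 (craft hammer): hammer=2 stone=3
After 7 (gather 1 stone): hammer=2 stone=4

Answer: hammer=2 stone=4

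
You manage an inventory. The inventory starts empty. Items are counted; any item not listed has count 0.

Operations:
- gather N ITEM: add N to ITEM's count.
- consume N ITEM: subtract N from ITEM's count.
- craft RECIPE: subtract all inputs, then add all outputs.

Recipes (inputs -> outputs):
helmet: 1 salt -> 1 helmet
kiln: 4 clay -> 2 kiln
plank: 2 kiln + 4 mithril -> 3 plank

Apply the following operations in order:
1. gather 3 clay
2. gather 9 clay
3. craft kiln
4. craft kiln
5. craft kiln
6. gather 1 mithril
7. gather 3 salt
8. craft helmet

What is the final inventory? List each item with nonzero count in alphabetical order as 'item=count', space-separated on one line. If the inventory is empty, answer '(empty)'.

After 1 (gather 3 clay): clay=3
After 2 (gather 9 clay): clay=12
After 3 (craft kiln): clay=8 kiln=2
After 4 (craft kiln): clay=4 kiln=4
After 5 (craft kiln): kiln=6
After 6 (gather 1 mithril): kiln=6 mithril=1
After 7 (gather 3 salt): kiln=6 mithril=1 salt=3
After 8 (craft helmet): helmet=1 kiln=6 mithril=1 salt=2

Answer: helmet=1 kiln=6 mithril=1 salt=2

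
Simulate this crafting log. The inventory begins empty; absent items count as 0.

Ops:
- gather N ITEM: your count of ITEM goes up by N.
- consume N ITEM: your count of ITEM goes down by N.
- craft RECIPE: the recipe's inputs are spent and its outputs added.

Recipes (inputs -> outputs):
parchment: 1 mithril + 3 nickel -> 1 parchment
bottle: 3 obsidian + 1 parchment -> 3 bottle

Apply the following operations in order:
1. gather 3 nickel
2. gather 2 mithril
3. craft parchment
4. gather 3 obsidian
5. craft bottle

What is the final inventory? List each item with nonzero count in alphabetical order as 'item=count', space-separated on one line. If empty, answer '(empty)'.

After 1 (gather 3 nickel): nickel=3
After 2 (gather 2 mithril): mithril=2 nickel=3
After 3 (craft parchment): mithril=1 parchment=1
After 4 (gather 3 obsidian): mithril=1 obsidian=3 parchment=1
After 5 (craft bottle): bottle=3 mithril=1

Answer: bottle=3 mithril=1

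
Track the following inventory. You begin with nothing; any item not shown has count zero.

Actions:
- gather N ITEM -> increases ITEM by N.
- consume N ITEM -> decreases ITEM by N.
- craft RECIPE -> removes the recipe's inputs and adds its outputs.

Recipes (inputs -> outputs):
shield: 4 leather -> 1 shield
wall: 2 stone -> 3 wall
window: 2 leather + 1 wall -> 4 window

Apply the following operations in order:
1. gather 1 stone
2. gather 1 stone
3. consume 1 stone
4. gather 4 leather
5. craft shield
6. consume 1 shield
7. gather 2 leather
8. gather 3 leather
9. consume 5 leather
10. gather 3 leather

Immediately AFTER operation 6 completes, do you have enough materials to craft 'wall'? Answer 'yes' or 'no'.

Answer: no

Derivation:
After 1 (gather 1 stone): stone=1
After 2 (gather 1 stone): stone=2
After 3 (consume 1 stone): stone=1
After 4 (gather 4 leather): leather=4 stone=1
After 5 (craft shield): shield=1 stone=1
After 6 (consume 1 shield): stone=1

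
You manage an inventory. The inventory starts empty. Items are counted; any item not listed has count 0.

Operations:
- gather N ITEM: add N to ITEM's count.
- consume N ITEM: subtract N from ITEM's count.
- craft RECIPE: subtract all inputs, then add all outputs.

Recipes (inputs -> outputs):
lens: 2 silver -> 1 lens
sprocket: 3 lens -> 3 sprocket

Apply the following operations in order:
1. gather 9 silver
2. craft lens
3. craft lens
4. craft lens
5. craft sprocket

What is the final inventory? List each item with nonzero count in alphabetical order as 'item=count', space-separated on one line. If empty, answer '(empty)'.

After 1 (gather 9 silver): silver=9
After 2 (craft lens): lens=1 silver=7
After 3 (craft lens): lens=2 silver=5
After 4 (craft lens): lens=3 silver=3
After 5 (craft sprocket): silver=3 sprocket=3

Answer: silver=3 sprocket=3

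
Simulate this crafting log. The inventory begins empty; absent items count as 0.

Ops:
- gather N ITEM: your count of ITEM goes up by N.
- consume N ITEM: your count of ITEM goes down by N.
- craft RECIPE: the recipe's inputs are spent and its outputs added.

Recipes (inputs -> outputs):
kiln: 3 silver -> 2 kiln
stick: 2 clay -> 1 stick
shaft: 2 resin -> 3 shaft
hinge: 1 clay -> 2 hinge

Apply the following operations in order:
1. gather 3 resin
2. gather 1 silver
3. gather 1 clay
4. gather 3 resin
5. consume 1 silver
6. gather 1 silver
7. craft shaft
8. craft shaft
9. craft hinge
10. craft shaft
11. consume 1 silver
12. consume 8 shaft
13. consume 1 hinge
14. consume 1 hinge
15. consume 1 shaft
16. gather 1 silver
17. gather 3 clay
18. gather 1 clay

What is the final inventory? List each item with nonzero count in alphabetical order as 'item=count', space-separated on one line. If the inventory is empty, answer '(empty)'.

Answer: clay=4 silver=1

Derivation:
After 1 (gather 3 resin): resin=3
After 2 (gather 1 silver): resin=3 silver=1
After 3 (gather 1 clay): clay=1 resin=3 silver=1
After 4 (gather 3 resin): clay=1 resin=6 silver=1
After 5 (consume 1 silver): clay=1 resin=6
After 6 (gather 1 silver): clay=1 resin=6 silver=1
After 7 (craft shaft): clay=1 resin=4 shaft=3 silver=1
After 8 (craft shaft): clay=1 resin=2 shaft=6 silver=1
After 9 (craft hinge): hinge=2 resin=2 shaft=6 silver=1
After 10 (craft shaft): hinge=2 shaft=9 silver=1
After 11 (consume 1 silver): hinge=2 shaft=9
After 12 (consume 8 shaft): hinge=2 shaft=1
After 13 (consume 1 hinge): hinge=1 shaft=1
After 14 (consume 1 hinge): shaft=1
After 15 (consume 1 shaft): (empty)
After 16 (gather 1 silver): silver=1
After 17 (gather 3 clay): clay=3 silver=1
After 18 (gather 1 clay): clay=4 silver=1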